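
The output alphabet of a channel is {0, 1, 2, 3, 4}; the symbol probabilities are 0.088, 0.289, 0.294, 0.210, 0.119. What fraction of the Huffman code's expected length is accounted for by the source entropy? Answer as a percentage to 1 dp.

Entropy H = −Σ p log₂ p ≈ 2.1836 bits.
Huffman merges: 11/125+119/1000→207/1000; 207/1000+21/100→417/1000; 289/1000+147/500→583/1000; 417/1000+583/1000→1. L = 2207/1000 ≈ 2.2070.
Efficiency = H/L = 2.1836/2.2070 = 98.9%.

98.9%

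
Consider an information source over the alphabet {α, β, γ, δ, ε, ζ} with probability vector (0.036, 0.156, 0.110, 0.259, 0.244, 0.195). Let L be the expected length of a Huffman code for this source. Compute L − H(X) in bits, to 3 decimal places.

Entropy H = −Σ p log₂ p ≈ 2.4023 bits.
Huffman merges: 9/250+11/100→73/500; 73/500+39/250→151/500; 39/200+61/250→439/1000; 259/1000+151/500→561/1000; 439/1000+561/1000→1. L = 306/125 ≈ 2.4480.
L − H = 2.4480 − 2.4023 = 0.046 bits.

0.046 bits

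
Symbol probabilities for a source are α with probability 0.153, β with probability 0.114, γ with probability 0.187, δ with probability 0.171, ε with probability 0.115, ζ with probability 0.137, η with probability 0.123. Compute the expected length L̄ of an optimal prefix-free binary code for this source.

Repeatedly combine the two least-probable nodes; the expected code length is the sum of the merged weights.
merge 57/500 + 23/200 → 229/1000
merge 123/1000 + 137/1000 → 13/50
merge 153/1000 + 171/1000 → 81/250
merge 187/1000 + 229/1000 → 52/125
merge 13/50 + 81/250 → 73/125
merge 52/125 + 73/125 → 1
L = 229/1000 + 13/50 + 81/250 + 52/125 + 73/125 + 1 = 2813/1000 = 2.813 bits/symbol.

2.813 bits/symbol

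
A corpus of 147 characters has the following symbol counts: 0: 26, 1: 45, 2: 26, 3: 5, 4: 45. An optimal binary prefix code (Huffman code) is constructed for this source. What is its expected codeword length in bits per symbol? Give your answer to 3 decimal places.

Probabilities are the counts divided by 147.
Repeatedly combine the two least-probable nodes; the expected code length is the sum of the merged weights.
merge 5/147 + 26/147 → 31/147
merge 26/147 + 31/147 → 19/49
merge 15/49 + 15/49 → 30/49
merge 19/49 + 30/49 → 1
L = 31/147 + 19/49 + 30/49 + 1 = 325/147 ≈ 2.211 bits/symbol.

2.211 bits/symbol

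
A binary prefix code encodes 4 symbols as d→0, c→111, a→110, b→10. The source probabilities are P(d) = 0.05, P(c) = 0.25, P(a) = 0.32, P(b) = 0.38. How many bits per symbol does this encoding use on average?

L̄ = Σ pᵢ·ℓᵢ = 0.05·1 + 0.25·3 + 0.32·3 + 0.38·2 = 2.52 bits/symbol.

2.52 bits/symbol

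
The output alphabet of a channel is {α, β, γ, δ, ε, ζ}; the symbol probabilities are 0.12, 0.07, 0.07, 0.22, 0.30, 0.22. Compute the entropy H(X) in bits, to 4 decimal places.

H = −Σ pᵢ log₂ pᵢ.
−0.12·log₂(0.12) = 0.3671
−0.07·log₂(0.07) = 0.2686
−0.07·log₂(0.07) = 0.2686
−0.22·log₂(0.22) = 0.4806
−0.30·log₂(0.30) = 0.5211
−0.22·log₂(0.22) = 0.4806
Sum ≈ 2.3864 → 2.3864 bits.

2.3864 bits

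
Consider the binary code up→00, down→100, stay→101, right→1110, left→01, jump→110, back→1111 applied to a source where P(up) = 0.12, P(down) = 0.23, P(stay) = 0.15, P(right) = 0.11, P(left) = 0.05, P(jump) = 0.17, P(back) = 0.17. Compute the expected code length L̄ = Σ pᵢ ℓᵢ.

3.11 bits/symbol

L̄ = Σ pᵢ·ℓᵢ = 0.12·2 + 0.23·3 + 0.15·3 + 0.11·4 + 0.05·2 + 0.17·3 + 0.17·4 = 3.11 bits/symbol.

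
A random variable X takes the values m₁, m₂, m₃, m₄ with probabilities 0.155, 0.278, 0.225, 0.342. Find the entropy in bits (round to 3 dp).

1.944 bits

H = −Σ pᵢ log₂ pᵢ.
−0.155·log₂(0.155) = 0.4169
−0.278·log₂(0.278) = 0.5134
−0.225·log₂(0.225) = 0.4842
−0.342·log₂(0.342) = 0.5294
Sum ≈ 1.9439 → 1.944 bits.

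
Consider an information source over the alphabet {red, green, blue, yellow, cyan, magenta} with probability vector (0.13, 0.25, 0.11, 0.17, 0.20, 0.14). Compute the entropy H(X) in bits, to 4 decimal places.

H = −Σ pᵢ log₂ pᵢ.
−0.13·log₂(0.13) = 0.3826
−0.25·log₂(0.25) = 0.5000
−0.11·log₂(0.11) = 0.3503
−0.17·log₂(0.17) = 0.4346
−0.20·log₂(0.20) = 0.4644
−0.14·log₂(0.14) = 0.3971
Sum ≈ 2.5290 → 2.5290 bits.

2.5290 bits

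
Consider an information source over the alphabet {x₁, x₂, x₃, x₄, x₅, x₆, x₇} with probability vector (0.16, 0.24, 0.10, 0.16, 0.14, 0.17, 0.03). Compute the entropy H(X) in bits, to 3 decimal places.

H = −Σ pᵢ log₂ pᵢ.
−0.16·log₂(0.16) = 0.4230
−0.24·log₂(0.24) = 0.4941
−0.10·log₂(0.10) = 0.3322
−0.16·log₂(0.16) = 0.4230
−0.14·log₂(0.14) = 0.3971
−0.17·log₂(0.17) = 0.4346
−0.03·log₂(0.03) = 0.1518
Sum ≈ 2.6558 → 2.656 bits.

2.656 bits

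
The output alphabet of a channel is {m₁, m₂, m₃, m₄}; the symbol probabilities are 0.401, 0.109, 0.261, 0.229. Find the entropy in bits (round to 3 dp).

1.870 bits

H = −Σ pᵢ log₂ pᵢ.
−0.401·log₂(0.401) = 0.5286
−0.109·log₂(0.109) = 0.3485
−0.261·log₂(0.261) = 0.5058
−0.229·log₂(0.229) = 0.4870
Sum ≈ 1.8700 → 1.870 bits.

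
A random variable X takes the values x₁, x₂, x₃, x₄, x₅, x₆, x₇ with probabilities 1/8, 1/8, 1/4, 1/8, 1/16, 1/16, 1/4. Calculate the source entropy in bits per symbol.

Each probability is a power of 1/2, so log₂(1/p) is an integer.
H = Σ p·log₂(1/p) = 1/8·3 + 1/8·3 + 1/4·2 + 1/8·3 + 1/16·4 + 1/16·4 + 1/4·2 = 2.625 bits.

2.625 bits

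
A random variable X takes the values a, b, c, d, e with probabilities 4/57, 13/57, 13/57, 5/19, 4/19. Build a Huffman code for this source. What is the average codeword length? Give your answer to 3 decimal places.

2.281 bits/symbol

Repeatedly combine the two least-probable nodes; the expected code length is the sum of the merged weights.
merge 4/57 + 4/19 → 16/57
merge 13/57 + 13/57 → 26/57
merge 5/19 + 16/57 → 31/57
merge 26/57 + 31/57 → 1
L = 16/57 + 26/57 + 31/57 + 1 = 130/57 ≈ 2.281 bits/symbol.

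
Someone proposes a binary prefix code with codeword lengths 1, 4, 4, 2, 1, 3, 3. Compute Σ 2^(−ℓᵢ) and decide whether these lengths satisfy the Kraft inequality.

With common denominator 2^4 = 16: Σ 2^(−ℓᵢ) = 8/16 + 1/16 + 1/16 + 4/16 + 8/16 + 2/16 + 2/16 = 26/16 = 1.625.
Kraft's inequality requires Σ ≤ 1; here Σ = 1.625 > 1, so no such prefix code exists.

1.625; no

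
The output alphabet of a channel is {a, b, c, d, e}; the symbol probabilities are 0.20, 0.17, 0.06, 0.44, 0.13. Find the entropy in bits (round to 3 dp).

H = −Σ pᵢ log₂ pᵢ.
−0.20·log₂(0.20) = 0.4644
−0.17·log₂(0.17) = 0.4346
−0.06·log₂(0.06) = 0.2435
−0.44·log₂(0.44) = 0.5211
−0.13·log₂(0.13) = 0.3826
Sum ≈ 2.0463 → 2.046 bits.

2.046 bits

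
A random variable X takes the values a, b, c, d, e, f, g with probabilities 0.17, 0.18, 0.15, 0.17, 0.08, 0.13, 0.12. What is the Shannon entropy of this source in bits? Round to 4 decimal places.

H = −Σ pᵢ log₂ pᵢ.
−0.17·log₂(0.17) = 0.4346
−0.18·log₂(0.18) = 0.4453
−0.15·log₂(0.15) = 0.4105
−0.17·log₂(0.17) = 0.4346
−0.08·log₂(0.08) = 0.2915
−0.13·log₂(0.13) = 0.3826
−0.12·log₂(0.12) = 0.3671
Sum ≈ 2.7662 → 2.7662 bits.

2.7662 bits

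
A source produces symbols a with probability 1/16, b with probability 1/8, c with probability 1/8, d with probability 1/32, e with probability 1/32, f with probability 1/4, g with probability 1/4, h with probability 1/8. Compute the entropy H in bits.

2.6875 bits

Each probability is a power of 1/2, so log₂(1/p) is an integer.
H = Σ p·log₂(1/p) = 1/16·4 + 1/8·3 + 1/8·3 + 1/32·5 + 1/32·5 + 1/4·2 + 1/4·2 + 1/8·3 = 2.6875 bits.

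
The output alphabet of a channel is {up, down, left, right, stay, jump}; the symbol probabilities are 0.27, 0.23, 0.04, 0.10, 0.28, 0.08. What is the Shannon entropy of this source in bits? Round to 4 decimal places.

2.3214 bits

H = −Σ pᵢ log₂ pᵢ.
−0.27·log₂(0.27) = 0.5100
−0.23·log₂(0.23) = 0.4877
−0.04·log₂(0.04) = 0.1858
−0.10·log₂(0.10) = 0.3322
−0.28·log₂(0.28) = 0.5142
−0.08·log₂(0.08) = 0.2915
Sum ≈ 2.3214 → 2.3214 bits.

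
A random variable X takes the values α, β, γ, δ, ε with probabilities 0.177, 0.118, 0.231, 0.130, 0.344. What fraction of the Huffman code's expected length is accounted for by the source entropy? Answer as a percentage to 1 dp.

98.2%

Entropy H = −Σ p log₂ p ≈ 2.2066 bits.
Huffman merges: 59/500+13/100→31/125; 177/1000+231/1000→51/125; 31/125+43/125→74/125; 51/125+74/125→1. L = 281/125 ≈ 2.2480.
Efficiency = H/L = 2.2066/2.2480 = 98.2%.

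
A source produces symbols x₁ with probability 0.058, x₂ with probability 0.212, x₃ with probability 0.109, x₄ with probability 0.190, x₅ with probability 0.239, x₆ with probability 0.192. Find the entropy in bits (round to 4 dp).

2.4671 bits

H = −Σ pᵢ log₂ pᵢ.
−0.058·log₂(0.058) = 0.2383
−0.212·log₂(0.212) = 0.4744
−0.109·log₂(0.109) = 0.3485
−0.190·log₂(0.190) = 0.4552
−0.239·log₂(0.239) = 0.4935
−0.192·log₂(0.192) = 0.4571
Sum ≈ 2.4671 → 2.4671 bits.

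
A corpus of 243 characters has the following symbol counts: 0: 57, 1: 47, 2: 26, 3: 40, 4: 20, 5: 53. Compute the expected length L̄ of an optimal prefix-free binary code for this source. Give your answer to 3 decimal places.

Probabilities are the counts divided by 243.
Repeatedly combine the two least-probable nodes; the expected code length is the sum of the merged weights.
merge 20/243 + 26/243 → 46/243
merge 40/243 + 46/243 → 86/243
merge 47/243 + 53/243 → 100/243
merge 19/81 + 86/243 → 143/243
merge 100/243 + 143/243 → 1
L = 46/243 + 86/243 + 100/243 + 143/243 + 1 = 206/81 ≈ 2.543 bits/symbol.

2.543 bits/symbol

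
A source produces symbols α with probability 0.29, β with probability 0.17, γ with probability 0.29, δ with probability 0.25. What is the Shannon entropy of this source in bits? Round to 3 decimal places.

1.970 bits

H = −Σ pᵢ log₂ pᵢ.
−0.29·log₂(0.29) = 0.5179
−0.17·log₂(0.17) = 0.4346
−0.29·log₂(0.29) = 0.5179
−0.25·log₂(0.25) = 0.5000
Sum ≈ 1.9704 → 1.970 bits.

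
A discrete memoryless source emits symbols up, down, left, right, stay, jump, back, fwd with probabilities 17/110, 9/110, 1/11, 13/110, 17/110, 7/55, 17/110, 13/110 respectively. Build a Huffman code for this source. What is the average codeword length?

3 bits/symbol

Repeatedly combine the two least-probable nodes; the expected code length is the sum of the merged weights.
merge 9/110 + 1/11 → 19/110
merge 13/110 + 13/110 → 13/55
merge 7/55 + 17/110 → 31/110
merge 17/110 + 17/110 → 17/55
merge 19/110 + 13/55 → 9/22
merge 31/110 + 17/55 → 13/22
merge 9/22 + 13/22 → 1
L = 19/110 + 13/55 + 31/110 + 17/55 + 9/22 + 13/22 + 1 = 3 bits/symbol.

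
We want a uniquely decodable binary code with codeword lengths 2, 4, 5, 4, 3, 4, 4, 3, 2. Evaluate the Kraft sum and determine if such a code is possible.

With common denominator 2^5 = 32: Σ 2^(−ℓᵢ) = 8/32 + 2/32 + 1/32 + 2/32 + 4/32 + 2/32 + 2/32 + 4/32 + 8/32 = 33/32 = 1.03125.
Kraft's inequality requires Σ ≤ 1; here Σ = 1.03125 > 1, so no such prefix code exists.

1.03125; no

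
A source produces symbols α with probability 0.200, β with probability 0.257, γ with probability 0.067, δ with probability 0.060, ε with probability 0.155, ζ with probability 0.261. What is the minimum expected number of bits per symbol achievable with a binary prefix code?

2.409 bits/symbol

Repeatedly combine the two least-probable nodes; the expected code length is the sum of the merged weights.
merge 3/50 + 67/1000 → 127/1000
merge 127/1000 + 31/200 → 141/500
merge 1/5 + 257/1000 → 457/1000
merge 261/1000 + 141/500 → 543/1000
merge 457/1000 + 543/1000 → 1
L = 127/1000 + 141/500 + 457/1000 + 543/1000 + 1 = 2409/1000 = 2.409 bits/symbol.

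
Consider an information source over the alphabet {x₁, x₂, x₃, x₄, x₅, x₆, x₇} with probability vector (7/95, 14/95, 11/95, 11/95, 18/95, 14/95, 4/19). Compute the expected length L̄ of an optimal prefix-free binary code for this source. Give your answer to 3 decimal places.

2.789 bits/symbol

Repeatedly combine the two least-probable nodes; the expected code length is the sum of the merged weights.
merge 7/95 + 11/95 → 18/95
merge 11/95 + 14/95 → 5/19
merge 14/95 + 18/95 → 32/95
merge 18/95 + 4/19 → 2/5
merge 5/19 + 32/95 → 3/5
merge 2/5 + 3/5 → 1
L = 18/95 + 5/19 + 32/95 + 2/5 + 3/5 + 1 = 53/19 ≈ 2.789 bits/symbol.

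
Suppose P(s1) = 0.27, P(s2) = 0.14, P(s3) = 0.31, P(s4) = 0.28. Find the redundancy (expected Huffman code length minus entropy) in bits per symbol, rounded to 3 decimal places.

Entropy H = −Σ p log₂ p ≈ 1.9451 bits.
Huffman merges: 7/50+27/100→41/100; 7/25+31/100→59/100; 41/100+59/100→1. L = 2 ≈ 2.0000.
L − H = 2.0000 − 1.9451 = 0.055 bits.

0.055 bits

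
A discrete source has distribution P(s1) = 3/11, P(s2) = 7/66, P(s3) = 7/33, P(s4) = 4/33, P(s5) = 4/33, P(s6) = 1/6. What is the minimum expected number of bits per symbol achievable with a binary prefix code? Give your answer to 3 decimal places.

2.515 bits/symbol

Repeatedly combine the two least-probable nodes; the expected code length is the sum of the merged weights.
merge 7/66 + 4/33 → 5/22
merge 4/33 + 1/6 → 19/66
merge 7/33 + 5/22 → 29/66
merge 3/11 + 19/66 → 37/66
merge 29/66 + 37/66 → 1
L = 5/22 + 19/66 + 29/66 + 37/66 + 1 = 83/33 ≈ 2.515 bits/symbol.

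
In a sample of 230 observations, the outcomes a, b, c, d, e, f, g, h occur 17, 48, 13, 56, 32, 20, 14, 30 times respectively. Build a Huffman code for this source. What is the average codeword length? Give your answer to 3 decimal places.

2.826 bits/symbol

Probabilities are the counts divided by 230.
Repeatedly combine the two least-probable nodes; the expected code length is the sum of the merged weights.
merge 13/230 + 7/115 → 27/230
merge 17/230 + 2/23 → 37/230
merge 27/230 + 3/23 → 57/230
merge 16/115 + 37/230 → 3/10
merge 24/115 + 28/115 → 52/115
merge 57/230 + 3/10 → 63/115
merge 52/115 + 63/115 → 1
L = 27/230 + 37/230 + 57/230 + 3/10 + 52/115 + 63/115 + 1 = 65/23 ≈ 2.826 bits/symbol.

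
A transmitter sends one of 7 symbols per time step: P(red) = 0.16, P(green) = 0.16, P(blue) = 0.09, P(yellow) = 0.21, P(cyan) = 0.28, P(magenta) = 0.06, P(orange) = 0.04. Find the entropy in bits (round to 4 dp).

2.5750 bits

H = −Σ pᵢ log₂ pᵢ.
−0.16·log₂(0.16) = 0.4230
−0.16·log₂(0.16) = 0.4230
−0.09·log₂(0.09) = 0.3127
−0.21·log₂(0.21) = 0.4728
−0.28·log₂(0.28) = 0.5142
−0.06·log₂(0.06) = 0.2435
−0.04·log₂(0.04) = 0.1858
Sum ≈ 2.5750 → 2.5750 bits.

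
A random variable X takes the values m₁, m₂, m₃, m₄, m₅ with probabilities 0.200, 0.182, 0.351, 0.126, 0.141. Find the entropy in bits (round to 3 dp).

2.217 bits

H = −Σ pᵢ log₂ pᵢ.
−0.200·log₂(0.200) = 0.4644
−0.182·log₂(0.182) = 0.4474
−0.351·log₂(0.351) = 0.5302
−0.126·log₂(0.126) = 0.3766
−0.141·log₂(0.141) = 0.3985
Sum ≈ 2.2170 → 2.217 bits.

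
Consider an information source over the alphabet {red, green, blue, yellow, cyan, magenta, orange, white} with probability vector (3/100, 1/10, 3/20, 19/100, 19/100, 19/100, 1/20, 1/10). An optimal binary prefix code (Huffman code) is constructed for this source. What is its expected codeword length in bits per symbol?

2.88 bits/symbol

Repeatedly combine the two least-probable nodes; the expected code length is the sum of the merged weights.
merge 3/100 + 1/20 → 2/25
merge 2/25 + 1/10 → 9/50
merge 1/10 + 3/20 → 1/4
merge 9/50 + 19/100 → 37/100
merge 19/100 + 19/100 → 19/50
merge 1/4 + 37/100 → 31/50
merge 19/50 + 31/50 → 1
L = 2/25 + 9/50 + 1/4 + 37/100 + 19/50 + 31/50 + 1 = 72/25 = 2.88 bits/symbol.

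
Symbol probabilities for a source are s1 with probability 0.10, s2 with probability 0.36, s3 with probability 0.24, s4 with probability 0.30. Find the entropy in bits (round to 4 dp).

1.8780 bits

H = −Σ pᵢ log₂ pᵢ.
−0.10·log₂(0.10) = 0.3322
−0.36·log₂(0.36) = 0.5306
−0.24·log₂(0.24) = 0.4941
−0.30·log₂(0.30) = 0.5211
Sum ≈ 1.8780 → 1.8780 bits.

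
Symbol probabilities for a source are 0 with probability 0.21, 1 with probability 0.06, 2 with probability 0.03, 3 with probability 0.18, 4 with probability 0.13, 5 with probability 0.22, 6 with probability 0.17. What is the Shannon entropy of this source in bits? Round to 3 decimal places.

H = −Σ pᵢ log₂ pᵢ.
−0.21·log₂(0.21) = 0.4728
−0.06·log₂(0.06) = 0.2435
−0.03·log₂(0.03) = 0.1518
−0.18·log₂(0.18) = 0.4453
−0.13·log₂(0.13) = 0.3826
−0.22·log₂(0.22) = 0.4806
−0.17·log₂(0.17) = 0.4346
Sum ≈ 2.6112 → 2.611 bits.

2.611 bits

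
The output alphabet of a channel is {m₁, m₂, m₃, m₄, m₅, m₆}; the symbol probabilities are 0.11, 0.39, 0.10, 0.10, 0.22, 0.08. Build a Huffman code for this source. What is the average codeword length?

2.39 bits/symbol

Repeatedly combine the two least-probable nodes; the expected code length is the sum of the merged weights.
merge 2/25 + 1/10 → 9/50
merge 1/10 + 11/100 → 21/100
merge 9/50 + 21/100 → 39/100
merge 11/50 + 39/100 → 61/100
merge 39/100 + 61/100 → 1
L = 9/50 + 21/100 + 39/100 + 61/100 + 1 = 239/100 = 2.39 bits/symbol.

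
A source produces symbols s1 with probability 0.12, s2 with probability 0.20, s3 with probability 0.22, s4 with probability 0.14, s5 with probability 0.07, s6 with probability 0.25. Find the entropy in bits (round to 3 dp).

H = −Σ pᵢ log₂ pᵢ.
−0.12·log₂(0.12) = 0.3671
−0.20·log₂(0.20) = 0.4644
−0.22·log₂(0.22) = 0.4806
−0.14·log₂(0.14) = 0.3971
−0.07·log₂(0.07) = 0.2686
−0.25·log₂(0.25) = 0.5000
Sum ≈ 2.4777 → 2.478 bits.

2.478 bits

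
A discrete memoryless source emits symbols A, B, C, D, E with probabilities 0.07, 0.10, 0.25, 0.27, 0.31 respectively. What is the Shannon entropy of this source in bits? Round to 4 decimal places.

H = −Σ pᵢ log₂ pᵢ.
−0.07·log₂(0.07) = 0.2686
−0.10·log₂(0.10) = 0.3322
−0.25·log₂(0.25) = 0.5000
−0.27·log₂(0.27) = 0.5100
−0.31·log₂(0.31) = 0.5238
Sum ≈ 2.1346 → 2.1346 bits.

2.1346 bits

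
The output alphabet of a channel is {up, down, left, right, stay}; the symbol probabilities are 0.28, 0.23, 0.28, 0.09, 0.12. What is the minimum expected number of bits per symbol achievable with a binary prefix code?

Repeatedly combine the two least-probable nodes; the expected code length is the sum of the merged weights.
merge 9/100 + 3/25 → 21/100
merge 21/100 + 23/100 → 11/25
merge 7/25 + 7/25 → 14/25
merge 11/25 + 14/25 → 1
L = 21/100 + 11/25 + 14/25 + 1 = 221/100 = 2.21 bits/symbol.

2.21 bits/symbol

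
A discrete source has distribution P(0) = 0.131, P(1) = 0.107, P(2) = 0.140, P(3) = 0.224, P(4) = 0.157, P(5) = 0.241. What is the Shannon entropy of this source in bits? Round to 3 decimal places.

H = −Σ pᵢ log₂ pᵢ.
−0.131·log₂(0.131) = 0.3841
−0.107·log₂(0.107) = 0.3450
−0.140·log₂(0.140) = 0.3971
−0.224·log₂(0.224) = 0.4835
−0.157·log₂(0.157) = 0.4194
−0.241·log₂(0.241) = 0.4947
Sum ≈ 2.5239 → 2.524 bits.

2.524 bits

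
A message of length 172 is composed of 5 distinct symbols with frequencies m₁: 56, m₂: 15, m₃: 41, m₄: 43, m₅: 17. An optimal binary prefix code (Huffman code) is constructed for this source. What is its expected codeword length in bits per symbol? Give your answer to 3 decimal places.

2.186 bits/symbol

Probabilities are the counts divided by 172.
Repeatedly combine the two least-probable nodes; the expected code length is the sum of the merged weights.
merge 15/172 + 17/172 → 8/43
merge 8/43 + 41/172 → 73/172
merge 1/4 + 14/43 → 99/172
merge 73/172 + 99/172 → 1
L = 8/43 + 73/172 + 99/172 + 1 = 94/43 ≈ 2.186 bits/symbol.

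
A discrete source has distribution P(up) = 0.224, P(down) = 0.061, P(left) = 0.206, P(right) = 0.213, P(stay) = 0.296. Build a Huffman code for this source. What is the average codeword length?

2.267 bits/symbol

Repeatedly combine the two least-probable nodes; the expected code length is the sum of the merged weights.
merge 61/1000 + 103/500 → 267/1000
merge 213/1000 + 28/125 → 437/1000
merge 267/1000 + 37/125 → 563/1000
merge 437/1000 + 563/1000 → 1
L = 267/1000 + 437/1000 + 563/1000 + 1 = 2267/1000 = 2.267 bits/symbol.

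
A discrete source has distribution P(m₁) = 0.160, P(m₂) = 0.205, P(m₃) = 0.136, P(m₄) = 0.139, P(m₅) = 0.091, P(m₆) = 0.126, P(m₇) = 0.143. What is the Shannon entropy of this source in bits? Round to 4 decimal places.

H = −Σ pᵢ log₂ pᵢ.
−0.160·log₂(0.160) = 0.4230
−0.205·log₂(0.205) = 0.4687
−0.136·log₂(0.136) = 0.3915
−0.139·log₂(0.139) = 0.3957
−0.091·log₂(0.091) = 0.3147
−0.126·log₂(0.126) = 0.3766
−0.143·log₂(0.143) = 0.4012
Sum ≈ 2.7713 → 2.7713 bits.

2.7713 bits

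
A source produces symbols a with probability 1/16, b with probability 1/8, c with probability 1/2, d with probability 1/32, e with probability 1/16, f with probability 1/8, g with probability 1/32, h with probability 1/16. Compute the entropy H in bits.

Each probability is a power of 1/2, so log₂(1/p) is an integer.
H = Σ p·log₂(1/p) = 1/16·4 + 1/8·3 + 1/2·1 + 1/32·5 + 1/16·4 + 1/8·3 + 1/32·5 + 1/16·4 = 2.3125 bits.

2.3125 bits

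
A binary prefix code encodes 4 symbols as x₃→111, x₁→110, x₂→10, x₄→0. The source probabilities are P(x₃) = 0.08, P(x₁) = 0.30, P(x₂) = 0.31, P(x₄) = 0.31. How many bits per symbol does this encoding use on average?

L̄ = Σ pᵢ·ℓᵢ = 0.08·3 + 0.30·3 + 0.31·2 + 0.31·1 = 2.07 bits/symbol.

2.07 bits/symbol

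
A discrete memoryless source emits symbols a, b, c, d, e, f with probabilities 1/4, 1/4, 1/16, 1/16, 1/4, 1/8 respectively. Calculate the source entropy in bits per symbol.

Each probability is a power of 1/2, so log₂(1/p) is an integer.
H = Σ p·log₂(1/p) = 1/4·2 + 1/4·2 + 1/16·4 + 1/16·4 + 1/4·2 + 1/8·3 = 2.375 bits.

2.375 bits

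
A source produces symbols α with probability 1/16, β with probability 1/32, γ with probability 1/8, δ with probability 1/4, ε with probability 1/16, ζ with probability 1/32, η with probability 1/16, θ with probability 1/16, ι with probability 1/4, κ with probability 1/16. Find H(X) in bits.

2.9375 bits

Each probability is a power of 1/2, so log₂(1/p) is an integer.
H = Σ p·log₂(1/p) = 1/16·4 + 1/32·5 + 1/8·3 + 1/4·2 + 1/16·4 + 1/32·5 + 1/16·4 + 1/16·4 + 1/4·2 + 1/16·4 = 2.9375 bits.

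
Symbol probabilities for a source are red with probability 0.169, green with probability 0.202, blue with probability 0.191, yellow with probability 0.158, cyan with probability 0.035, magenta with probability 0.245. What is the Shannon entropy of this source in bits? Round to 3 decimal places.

2.443 bits

H = −Σ pᵢ log₂ pᵢ.
−0.169·log₂(0.169) = 0.4335
−0.202·log₂(0.202) = 0.4661
−0.191·log₂(0.191) = 0.4562
−0.158·log₂(0.158) = 0.4206
−0.035·log₂(0.035) = 0.1693
−0.245·log₂(0.245) = 0.4971
Sum ≈ 2.4428 → 2.443 bits.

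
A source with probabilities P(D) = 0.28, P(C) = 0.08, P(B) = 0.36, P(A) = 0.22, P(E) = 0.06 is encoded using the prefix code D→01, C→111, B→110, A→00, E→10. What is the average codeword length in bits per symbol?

2.44 bits/symbol

L̄ = Σ pᵢ·ℓᵢ = 0.28·2 + 0.08·3 + 0.36·3 + 0.22·2 + 0.06·2 = 2.44 bits/symbol.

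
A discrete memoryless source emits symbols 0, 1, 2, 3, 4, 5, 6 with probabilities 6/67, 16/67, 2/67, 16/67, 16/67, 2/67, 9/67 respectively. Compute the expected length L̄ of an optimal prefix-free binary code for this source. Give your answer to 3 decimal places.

2.493 bits/symbol

Repeatedly combine the two least-probable nodes; the expected code length is the sum of the merged weights.
merge 2/67 + 2/67 → 4/67
merge 4/67 + 6/67 → 10/67
merge 9/67 + 10/67 → 19/67
merge 16/67 + 16/67 → 32/67
merge 16/67 + 19/67 → 35/67
merge 32/67 + 35/67 → 1
L = 4/67 + 10/67 + 19/67 + 32/67 + 35/67 + 1 = 167/67 ≈ 2.493 bits/symbol.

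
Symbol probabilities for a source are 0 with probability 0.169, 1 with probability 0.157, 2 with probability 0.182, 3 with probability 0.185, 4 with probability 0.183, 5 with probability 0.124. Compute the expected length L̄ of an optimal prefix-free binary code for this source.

Repeatedly combine the two least-probable nodes; the expected code length is the sum of the merged weights.
merge 31/250 + 157/1000 → 281/1000
merge 169/1000 + 91/500 → 351/1000
merge 183/1000 + 37/200 → 46/125
merge 281/1000 + 351/1000 → 79/125
merge 46/125 + 79/125 → 1
L = 281/1000 + 351/1000 + 46/125 + 79/125 + 1 = 329/125 = 2.632 bits/symbol.

2.632 bits/symbol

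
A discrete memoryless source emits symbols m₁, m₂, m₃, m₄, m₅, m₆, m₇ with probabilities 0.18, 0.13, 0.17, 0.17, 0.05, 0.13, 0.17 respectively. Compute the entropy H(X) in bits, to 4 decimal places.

2.7305 bits

H = −Σ pᵢ log₂ pᵢ.
−0.18·log₂(0.18) = 0.4453
−0.13·log₂(0.13) = 0.3826
−0.17·log₂(0.17) = 0.4346
−0.17·log₂(0.17) = 0.4346
−0.05·log₂(0.05) = 0.2161
−0.13·log₂(0.13) = 0.3826
−0.17·log₂(0.17) = 0.4346
Sum ≈ 2.7305 → 2.7305 bits.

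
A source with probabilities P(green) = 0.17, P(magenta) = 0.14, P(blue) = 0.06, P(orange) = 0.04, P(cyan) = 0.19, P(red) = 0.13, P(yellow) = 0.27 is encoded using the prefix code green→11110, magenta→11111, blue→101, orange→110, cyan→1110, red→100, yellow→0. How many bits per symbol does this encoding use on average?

3.27 bits/symbol

L̄ = Σ pᵢ·ℓᵢ = 0.17·5 + 0.14·5 + 0.06·3 + 0.04·3 + 0.19·4 + 0.13·3 + 0.27·1 = 3.27 bits/symbol.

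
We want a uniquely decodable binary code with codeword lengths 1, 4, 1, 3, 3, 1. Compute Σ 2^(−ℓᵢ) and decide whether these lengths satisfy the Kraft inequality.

With common denominator 2^4 = 16: Σ 2^(−ℓᵢ) = 8/16 + 1/16 + 8/16 + 2/16 + 2/16 + 8/16 = 29/16 = 1.8125.
Kraft's inequality requires Σ ≤ 1; here Σ = 1.8125 > 1, so no such prefix code exists.

1.8125; no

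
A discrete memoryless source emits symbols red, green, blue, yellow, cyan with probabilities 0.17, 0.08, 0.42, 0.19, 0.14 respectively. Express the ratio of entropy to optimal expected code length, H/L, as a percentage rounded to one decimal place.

97.4%

Entropy H = −Σ p log₂ p ≈ 2.1041 bits.
Huffman merges: 2/25+7/50→11/50; 17/100+19/100→9/25; 11/50+9/25→29/50; 21/50+29/50→1. L = 54/25 ≈ 2.1600.
Efficiency = H/L = 2.1041/2.1600 = 97.4%.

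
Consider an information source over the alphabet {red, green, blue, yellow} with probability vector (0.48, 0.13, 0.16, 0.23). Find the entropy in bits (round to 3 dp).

1.802 bits

H = −Σ pᵢ log₂ pᵢ.
−0.48·log₂(0.48) = 0.5083
−0.13·log₂(0.13) = 0.3826
−0.16·log₂(0.16) = 0.4230
−0.23·log₂(0.23) = 0.4877
Sum ≈ 1.8016 → 1.802 bits.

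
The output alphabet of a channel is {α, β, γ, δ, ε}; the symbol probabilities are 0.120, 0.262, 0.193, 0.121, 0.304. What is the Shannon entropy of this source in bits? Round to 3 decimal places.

2.222 bits

H = −Σ pᵢ log₂ pᵢ.
−0.120·log₂(0.120) = 0.3671
−0.262·log₂(0.262) = 0.5063
−0.193·log₂(0.193) = 0.4581
−0.121·log₂(0.121) = 0.3687
−0.304·log₂(0.304) = 0.5222
Sum ≈ 2.2223 → 2.222 bits.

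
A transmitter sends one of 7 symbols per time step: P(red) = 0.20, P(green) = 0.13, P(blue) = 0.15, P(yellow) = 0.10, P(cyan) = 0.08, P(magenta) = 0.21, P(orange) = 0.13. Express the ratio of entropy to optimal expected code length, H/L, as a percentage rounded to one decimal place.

98.8%

Entropy H = −Σ p log₂ p ≈ 2.7367 bits.
Huffman merges: 2/25+1/10→9/50; 13/100+13/100→13/50; 3/20+9/50→33/100; 1/5+21/100→41/100; 13/50+33/100→59/100; 41/100+59/100→1. L = 277/100 ≈ 2.7700.
Efficiency = H/L = 2.7367/2.7700 = 98.8%.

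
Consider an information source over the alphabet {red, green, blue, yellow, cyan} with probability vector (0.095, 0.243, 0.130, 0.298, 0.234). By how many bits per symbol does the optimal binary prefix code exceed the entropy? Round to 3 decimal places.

0.013 bits

Entropy H = −Σ p log₂ p ≈ 2.2120 bits.
Huffman merges: 19/200+13/100→9/40; 9/40+117/500→459/1000; 243/1000+149/500→541/1000; 459/1000+541/1000→1. L = 89/40 ≈ 2.2250.
L − H = 2.2250 − 2.2120 = 0.013 bits.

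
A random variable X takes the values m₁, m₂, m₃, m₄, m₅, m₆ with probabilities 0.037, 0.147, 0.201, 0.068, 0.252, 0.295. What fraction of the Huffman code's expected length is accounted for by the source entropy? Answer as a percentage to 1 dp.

98.9%

Entropy H = −Σ p log₂ p ≈ 2.3323 bits.
Huffman merges: 37/1000+17/250→21/200; 21/200+147/1000→63/250; 201/1000+63/250→453/1000; 63/250+59/200→547/1000; 453/1000+547/1000→1. L = 2357/1000 ≈ 2.3570.
Efficiency = H/L = 2.3323/2.3570 = 98.9%.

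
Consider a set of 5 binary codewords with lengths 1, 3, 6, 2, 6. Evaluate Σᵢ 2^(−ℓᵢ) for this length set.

0.90625

With common denominator 2^6 = 64: Σ 2^(−ℓᵢ) = 32/64 + 8/64 + 1/64 + 16/64 + 1/64 = 58/64 = 0.90625.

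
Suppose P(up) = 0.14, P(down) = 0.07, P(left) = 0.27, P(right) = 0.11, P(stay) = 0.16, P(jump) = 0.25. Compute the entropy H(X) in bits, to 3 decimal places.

H = −Σ pᵢ log₂ pᵢ.
−0.14·log₂(0.14) = 0.3971
−0.07·log₂(0.07) = 0.2686
−0.27·log₂(0.27) = 0.5100
−0.11·log₂(0.11) = 0.3503
−0.16·log₂(0.16) = 0.4230
−0.25·log₂(0.25) = 0.5000
Sum ≈ 2.4490 → 2.449 bits.

2.449 bits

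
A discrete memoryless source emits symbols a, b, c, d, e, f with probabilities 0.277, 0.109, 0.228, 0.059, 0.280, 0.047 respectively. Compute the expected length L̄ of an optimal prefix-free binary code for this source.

2.321 bits/symbol

Repeatedly combine the two least-probable nodes; the expected code length is the sum of the merged weights.
merge 47/1000 + 59/1000 → 53/500
merge 53/500 + 109/1000 → 43/200
merge 43/200 + 57/250 → 443/1000
merge 277/1000 + 7/25 → 557/1000
merge 443/1000 + 557/1000 → 1
L = 53/500 + 43/200 + 443/1000 + 557/1000 + 1 = 2321/1000 = 2.321 bits/symbol.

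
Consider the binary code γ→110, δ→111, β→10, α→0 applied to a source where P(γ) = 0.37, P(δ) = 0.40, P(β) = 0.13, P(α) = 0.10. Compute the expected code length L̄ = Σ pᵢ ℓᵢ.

2.67 bits/symbol

L̄ = Σ pᵢ·ℓᵢ = 0.37·3 + 0.40·3 + 0.13·2 + 0.10·1 = 2.67 bits/symbol.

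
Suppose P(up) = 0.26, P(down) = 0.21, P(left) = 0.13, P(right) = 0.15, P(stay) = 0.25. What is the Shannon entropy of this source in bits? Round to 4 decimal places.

2.2713 bits

H = −Σ pᵢ log₂ pᵢ.
−0.26·log₂(0.26) = 0.5053
−0.21·log₂(0.21) = 0.4728
−0.13·log₂(0.13) = 0.3826
−0.15·log₂(0.15) = 0.4105
−0.25·log₂(0.25) = 0.5000
Sum ≈ 2.2713 → 2.2713 bits.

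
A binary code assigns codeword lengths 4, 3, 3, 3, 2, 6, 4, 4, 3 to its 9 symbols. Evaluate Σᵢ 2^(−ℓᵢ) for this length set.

With common denominator 2^6 = 64: Σ 2^(−ℓᵢ) = 4/64 + 8/64 + 8/64 + 8/64 + 16/64 + 1/64 + 4/64 + 4/64 + 8/64 = 61/64 = 0.953125.

0.953125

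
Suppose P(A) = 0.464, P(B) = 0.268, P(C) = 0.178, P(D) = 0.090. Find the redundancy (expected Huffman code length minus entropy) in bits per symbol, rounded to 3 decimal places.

Entropy H = −Σ p log₂ p ≈ 1.7790 bits.
Huffman merges: 9/100+89/500→67/250; 67/250+67/250→67/125; 58/125+67/125→1. L = 451/250 ≈ 1.8040.
L − H = 1.8040 − 1.7790 = 0.025 bits.

0.025 bits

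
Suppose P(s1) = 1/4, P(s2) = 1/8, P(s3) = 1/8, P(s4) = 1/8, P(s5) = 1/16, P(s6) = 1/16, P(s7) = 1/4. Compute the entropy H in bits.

2.625 bits

Each probability is a power of 1/2, so log₂(1/p) is an integer.
H = Σ p·log₂(1/p) = 1/4·2 + 1/8·3 + 1/8·3 + 1/8·3 + 1/16·4 + 1/16·4 + 1/4·2 = 2.625 bits.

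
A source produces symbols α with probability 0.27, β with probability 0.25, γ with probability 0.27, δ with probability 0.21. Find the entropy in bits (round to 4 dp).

1.9929 bits

H = −Σ pᵢ log₂ pᵢ.
−0.27·log₂(0.27) = 0.5100
−0.25·log₂(0.25) = 0.5000
−0.27·log₂(0.27) = 0.5100
−0.21·log₂(0.21) = 0.4728
Sum ≈ 1.9929 → 1.9929 bits.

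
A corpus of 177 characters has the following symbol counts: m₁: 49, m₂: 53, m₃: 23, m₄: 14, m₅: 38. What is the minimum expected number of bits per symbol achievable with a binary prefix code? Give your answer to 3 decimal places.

2.209 bits/symbol

Probabilities are the counts divided by 177.
Repeatedly combine the two least-probable nodes; the expected code length is the sum of the merged weights.
merge 14/177 + 23/177 → 37/177
merge 37/177 + 38/177 → 25/59
merge 49/177 + 53/177 → 34/59
merge 25/59 + 34/59 → 1
L = 37/177 + 25/59 + 34/59 + 1 = 391/177 ≈ 2.209 bits/symbol.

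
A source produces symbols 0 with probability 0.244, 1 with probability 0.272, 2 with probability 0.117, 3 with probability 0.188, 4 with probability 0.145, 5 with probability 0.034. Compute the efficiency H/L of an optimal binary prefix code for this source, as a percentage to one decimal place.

97.8%

Entropy H = −Σ p log₂ p ≈ 2.3927 bits.
Huffman merges: 17/500+117/1000→151/1000; 29/200+151/1000→37/125; 47/250+61/250→54/125; 34/125+37/125→71/125; 54/125+71/125→1. L = 2447/1000 ≈ 2.4470.
Efficiency = H/L = 2.3927/2.4470 = 97.8%.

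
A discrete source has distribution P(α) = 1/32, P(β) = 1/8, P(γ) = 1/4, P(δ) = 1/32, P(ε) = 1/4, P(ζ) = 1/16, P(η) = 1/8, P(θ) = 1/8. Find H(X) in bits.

Each probability is a power of 1/2, so log₂(1/p) is an integer.
H = Σ p·log₂(1/p) = 1/32·5 + 1/8·3 + 1/4·2 + 1/32·5 + 1/4·2 + 1/16·4 + 1/8·3 + 1/8·3 = 2.6875 bits.

2.6875 bits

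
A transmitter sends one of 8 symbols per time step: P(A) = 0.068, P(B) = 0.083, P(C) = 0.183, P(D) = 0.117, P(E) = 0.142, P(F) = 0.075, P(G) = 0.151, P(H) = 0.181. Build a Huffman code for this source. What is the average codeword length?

2.96 bits/symbol

Repeatedly combine the two least-probable nodes; the expected code length is the sum of the merged weights.
merge 17/250 + 3/40 → 143/1000
merge 83/1000 + 117/1000 → 1/5
merge 71/500 + 143/1000 → 57/200
merge 151/1000 + 181/1000 → 83/250
merge 183/1000 + 1/5 → 383/1000
merge 57/200 + 83/250 → 617/1000
merge 383/1000 + 617/1000 → 1
L = 143/1000 + 1/5 + 57/200 + 83/250 + 383/1000 + 617/1000 + 1 = 74/25 = 2.96 bits/symbol.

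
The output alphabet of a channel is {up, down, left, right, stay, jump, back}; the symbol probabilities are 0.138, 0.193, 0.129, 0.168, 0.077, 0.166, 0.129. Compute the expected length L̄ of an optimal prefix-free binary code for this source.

Repeatedly combine the two least-probable nodes; the expected code length is the sum of the merged weights.
merge 77/1000 + 129/1000 → 103/500
merge 129/1000 + 69/500 → 267/1000
merge 83/500 + 21/125 → 167/500
merge 193/1000 + 103/500 → 399/1000
merge 267/1000 + 167/500 → 601/1000
merge 399/1000 + 601/1000 → 1
L = 103/500 + 267/1000 + 167/500 + 399/1000 + 601/1000 + 1 = 2807/1000 = 2.807 bits/symbol.

2.807 bits/symbol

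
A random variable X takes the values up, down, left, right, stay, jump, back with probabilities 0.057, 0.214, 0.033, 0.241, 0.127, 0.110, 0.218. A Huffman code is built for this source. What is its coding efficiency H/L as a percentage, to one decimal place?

98.4%

Entropy H = −Σ p log₂ p ≈ 2.5762 bits.
Huffman merges: 33/1000+57/1000→9/100; 9/100+11/100→1/5; 127/1000+1/5→327/1000; 107/500+109/500→54/125; 241/1000+327/1000→71/125; 54/125+71/125→1. L = 2617/1000 ≈ 2.6170.
Efficiency = H/L = 2.5762/2.6170 = 98.4%.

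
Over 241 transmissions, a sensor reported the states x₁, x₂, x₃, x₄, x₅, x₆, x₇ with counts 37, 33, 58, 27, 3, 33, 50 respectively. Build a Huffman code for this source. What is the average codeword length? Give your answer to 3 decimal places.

2.676 bits/symbol

Probabilities are the counts divided by 241.
Repeatedly combine the two least-probable nodes; the expected code length is the sum of the merged weights.
merge 3/241 + 27/241 → 30/241
merge 30/241 + 33/241 → 63/241
merge 33/241 + 37/241 → 70/241
merge 50/241 + 58/241 → 108/241
merge 63/241 + 70/241 → 133/241
merge 108/241 + 133/241 → 1
L = 30/241 + 63/241 + 70/241 + 108/241 + 133/241 + 1 = 645/241 ≈ 2.676 bits/symbol.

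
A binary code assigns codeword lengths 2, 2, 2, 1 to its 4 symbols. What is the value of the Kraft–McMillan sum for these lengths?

1.25

With common denominator 2^2 = 4: Σ 2^(−ℓᵢ) = 1/4 + 1/4 + 1/4 + 2/4 = 5/4 = 1.25.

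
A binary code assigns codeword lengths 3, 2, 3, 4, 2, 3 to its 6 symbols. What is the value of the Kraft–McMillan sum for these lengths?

With common denominator 2^4 = 16: Σ 2^(−ℓᵢ) = 2/16 + 4/16 + 2/16 + 1/16 + 4/16 + 2/16 = 15/16 = 0.9375.

0.9375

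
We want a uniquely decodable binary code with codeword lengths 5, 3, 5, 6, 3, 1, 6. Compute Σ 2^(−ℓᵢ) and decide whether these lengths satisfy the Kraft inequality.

With common denominator 2^6 = 64: Σ 2^(−ℓᵢ) = 2/64 + 8/64 + 2/64 + 1/64 + 8/64 + 32/64 + 1/64 = 54/64 = 0.84375.
Kraft's inequality requires Σ ≤ 1; here Σ = 0.84375 ≤ 1, so such a prefix code exists.

0.84375; yes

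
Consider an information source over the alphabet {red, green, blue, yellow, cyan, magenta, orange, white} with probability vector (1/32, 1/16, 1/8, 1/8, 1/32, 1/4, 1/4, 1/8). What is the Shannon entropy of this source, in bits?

2.6875 bits

Each probability is a power of 1/2, so log₂(1/p) is an integer.
H = Σ p·log₂(1/p) = 1/32·5 + 1/16·4 + 1/8·3 + 1/8·3 + 1/32·5 + 1/4·2 + 1/4·2 + 1/8·3 = 2.6875 bits.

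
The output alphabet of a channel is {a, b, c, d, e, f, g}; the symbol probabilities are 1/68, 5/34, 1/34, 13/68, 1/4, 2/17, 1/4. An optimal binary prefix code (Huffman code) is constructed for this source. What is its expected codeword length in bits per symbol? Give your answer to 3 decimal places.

Repeatedly combine the two least-probable nodes; the expected code length is the sum of the merged weights.
merge 1/68 + 1/34 → 3/68
merge 3/68 + 2/17 → 11/68
merge 5/34 + 11/68 → 21/68
merge 13/68 + 1/4 → 15/34
merge 1/4 + 21/68 → 19/34
merge 15/34 + 19/34 → 1
L = 3/68 + 11/68 + 21/68 + 15/34 + 19/34 + 1 = 171/68 ≈ 2.515 bits/symbol.

2.515 bits/symbol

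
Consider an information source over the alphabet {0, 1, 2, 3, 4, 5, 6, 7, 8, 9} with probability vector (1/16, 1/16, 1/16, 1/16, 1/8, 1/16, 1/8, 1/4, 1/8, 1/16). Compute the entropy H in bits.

Each probability is a power of 1/2, so log₂(1/p) is an integer.
H = Σ p·log₂(1/p) = 1/16·4 + 1/16·4 + 1/16·4 + 1/16·4 + 1/8·3 + 1/16·4 + 1/8·3 + 1/4·2 + 1/8·3 + 1/16·4 = 3.125 bits.

3.125 bits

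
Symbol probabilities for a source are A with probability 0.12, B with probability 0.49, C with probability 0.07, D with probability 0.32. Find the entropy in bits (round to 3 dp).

1.666 bits

H = −Σ pᵢ log₂ pᵢ.
−0.12·log₂(0.12) = 0.3671
−0.49·log₂(0.49) = 0.5043
−0.07·log₂(0.07) = 0.2686
−0.32·log₂(0.32) = 0.5260
Sum ≈ 1.6659 → 1.666 bits.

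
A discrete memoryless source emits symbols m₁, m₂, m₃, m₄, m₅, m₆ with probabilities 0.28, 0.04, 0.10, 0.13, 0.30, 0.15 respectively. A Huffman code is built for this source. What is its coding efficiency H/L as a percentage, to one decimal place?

Entropy H = −Σ p log₂ p ≈ 2.3464 bits.
Huffman merges: 1/25+1/10→7/50; 13/100+7/50→27/100; 3/20+27/100→21/50; 7/25+3/10→29/50; 21/50+29/50→1. L = 241/100 ≈ 2.4100.
Efficiency = H/L = 2.3464/2.4100 = 97.4%.

97.4%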